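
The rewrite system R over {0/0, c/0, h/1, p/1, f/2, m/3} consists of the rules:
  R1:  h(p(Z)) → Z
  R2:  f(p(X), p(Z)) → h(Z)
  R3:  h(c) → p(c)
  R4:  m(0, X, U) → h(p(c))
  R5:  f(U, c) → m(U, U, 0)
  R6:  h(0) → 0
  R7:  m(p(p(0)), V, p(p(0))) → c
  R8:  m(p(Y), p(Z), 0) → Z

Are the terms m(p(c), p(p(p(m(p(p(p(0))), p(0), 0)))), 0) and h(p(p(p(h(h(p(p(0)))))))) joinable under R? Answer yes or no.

yes — NF(t₁) = p(p(0)), NF(t₂) = p(p(0))

Reduce t₁ = m(p(c), p(p(p(m(p(p(p(0))), p(0), 0)))), 0):
1. m(p(c), p(p(p(m(p(p(p(0))), p(0), 0)))), 0)  →  p(p(m(p(p(p(0))), p(0), 0)))   [R8 at ε]
2. p(p(m(p(p(p(0))), p(0), 0)))  →  p(p(0))   [R8 at 1.1]

Reduce t₂ = h(p(p(p(h(h(p(p(0)))))))):
1. h(p(p(p(h(h(p(p(0))))))))  →  p(p(h(h(p(p(0))))))   [R1 at ε]
2. p(p(h(h(p(p(0))))))  →  p(p(h(p(0))))   [R1 at 1.1.1]
3. p(p(h(p(0))))  →  p(p(0))   [R1 at 1.1]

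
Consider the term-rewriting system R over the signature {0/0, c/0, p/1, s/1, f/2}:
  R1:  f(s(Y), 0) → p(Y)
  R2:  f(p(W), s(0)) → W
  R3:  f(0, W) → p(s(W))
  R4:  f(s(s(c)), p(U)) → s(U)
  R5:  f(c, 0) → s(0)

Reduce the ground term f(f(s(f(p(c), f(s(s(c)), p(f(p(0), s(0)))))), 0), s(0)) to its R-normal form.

c

1. f(f(s(f(p(c), f(s(s(c)), p(f(p(0), s(0)))))), 0), s(0))  →  f(p(f(p(c), f(s(s(c)), p(f(p(0), s(0)))))), s(0))   [R1 at 1]
2. f(p(f(p(c), f(s(s(c)), p(f(p(0), s(0)))))), s(0))  →  f(p(c), f(s(s(c)), p(f(p(0), s(0)))))   [R2 at ε]
3. f(p(c), f(s(s(c)), p(f(p(0), s(0)))))  →  f(p(c), s(f(p(0), s(0))))   [R4 at 2]
4. f(p(c), s(f(p(0), s(0))))  →  f(p(c), s(0))   [R2 at 2.1]
5. f(p(c), s(0))  →  c   [R2 at ε]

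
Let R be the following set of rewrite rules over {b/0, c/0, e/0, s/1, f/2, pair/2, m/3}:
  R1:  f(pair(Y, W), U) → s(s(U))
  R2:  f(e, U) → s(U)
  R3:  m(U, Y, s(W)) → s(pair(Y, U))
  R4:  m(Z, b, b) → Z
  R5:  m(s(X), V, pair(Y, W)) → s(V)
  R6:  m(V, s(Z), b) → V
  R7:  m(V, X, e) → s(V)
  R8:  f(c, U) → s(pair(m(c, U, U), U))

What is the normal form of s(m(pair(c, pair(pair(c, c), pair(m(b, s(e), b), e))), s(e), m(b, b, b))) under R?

s(pair(c, pair(pair(c, c), pair(b, e))))

1. s(m(pair(c, pair(pair(c, c), pair(m(b, s(e), b), e))), s(e), m(b, b, b)))  →  s(m(pair(c, pair(pair(c, c), pair(b, e))), s(e), m(b, b, b)))   [R6 at 1.1.2.2.1]
2. s(m(pair(c, pair(pair(c, c), pair(b, e))), s(e), m(b, b, b)))  →  s(m(pair(c, pair(pair(c, c), pair(b, e))), s(e), b))   [R4 at 1.3]
3. s(m(pair(c, pair(pair(c, c), pair(b, e))), s(e), b))  →  s(pair(c, pair(pair(c, c), pair(b, e))))   [R6 at 1]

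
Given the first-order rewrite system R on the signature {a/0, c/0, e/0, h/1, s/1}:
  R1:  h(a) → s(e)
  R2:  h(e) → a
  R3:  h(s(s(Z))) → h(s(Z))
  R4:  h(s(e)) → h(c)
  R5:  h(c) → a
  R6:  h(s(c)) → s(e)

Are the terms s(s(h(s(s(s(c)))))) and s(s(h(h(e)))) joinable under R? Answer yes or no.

yes — NF(t₁) = s(s(s(e))), NF(t₂) = s(s(s(e)))

Reduce t₁ = s(s(h(s(s(s(c)))))):
1. s(s(h(s(s(s(c))))))  →  s(s(h(s(s(c)))))   [R3 at 1.1]
2. s(s(h(s(s(c)))))  →  s(s(h(s(c))))   [R3 at 1.1]
3. s(s(h(s(c))))  →  s(s(s(e)))   [R6 at 1.1]

Reduce t₂ = s(s(h(h(e)))):
1. s(s(h(h(e))))  →  s(s(h(a)))   [R2 at 1.1.1]
2. s(s(h(a)))  →  s(s(s(e)))   [R1 at 1.1]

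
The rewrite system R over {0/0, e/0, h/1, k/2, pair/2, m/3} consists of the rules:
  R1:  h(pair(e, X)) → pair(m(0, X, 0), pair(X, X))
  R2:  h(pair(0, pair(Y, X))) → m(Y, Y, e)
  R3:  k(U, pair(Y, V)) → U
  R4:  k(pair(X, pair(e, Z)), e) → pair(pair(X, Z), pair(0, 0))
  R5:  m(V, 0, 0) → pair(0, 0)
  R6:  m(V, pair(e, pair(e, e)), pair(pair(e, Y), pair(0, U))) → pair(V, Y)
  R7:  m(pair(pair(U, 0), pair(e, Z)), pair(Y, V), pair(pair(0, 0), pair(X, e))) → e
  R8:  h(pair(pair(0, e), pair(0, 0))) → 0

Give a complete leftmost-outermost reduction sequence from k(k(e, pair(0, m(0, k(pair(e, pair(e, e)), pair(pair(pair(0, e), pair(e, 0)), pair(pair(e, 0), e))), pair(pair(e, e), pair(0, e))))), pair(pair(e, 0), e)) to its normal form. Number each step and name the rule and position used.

1. k(k(e, pair(0, m(0, k(pair(e, pair(e, e)), pair(pair(pair(0, e), pair(e, 0)), pair(pair(e, 0), e))), pair(pair(e, e), pair(0, e))))), pair(pair(e, 0), e))  →  k(e, pair(0, m(0, k(pair(e, pair(e, e)), pair(pair(pair(0, e), pair(e, 0)), pair(pair(e, 0), e))), pair(pair(e, e), pair(0, e)))))   [R3 at ε]
2. k(e, pair(0, m(0, k(pair(e, pair(e, e)), pair(pair(pair(0, e), pair(e, 0)), pair(pair(e, 0), e))), pair(pair(e, e), pair(0, e)))))  →  e   [R3 at ε]

e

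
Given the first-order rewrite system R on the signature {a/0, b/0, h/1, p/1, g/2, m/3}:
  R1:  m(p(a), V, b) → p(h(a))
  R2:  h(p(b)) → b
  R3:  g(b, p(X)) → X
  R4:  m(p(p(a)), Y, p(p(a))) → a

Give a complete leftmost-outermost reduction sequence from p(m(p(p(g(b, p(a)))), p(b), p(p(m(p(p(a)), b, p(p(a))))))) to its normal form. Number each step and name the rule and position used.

1. p(m(p(p(g(b, p(a)))), p(b), p(p(m(p(p(a)), b, p(p(a)))))))  →  p(m(p(p(a)), p(b), p(p(m(p(p(a)), b, p(p(a)))))))   [R3 at 1.1.1.1]
2. p(m(p(p(a)), p(b), p(p(m(p(p(a)), b, p(p(a)))))))  →  p(m(p(p(a)), p(b), p(p(a))))   [R4 at 1.3.1.1]
3. p(m(p(p(a)), p(b), p(p(a))))  →  p(a)   [R4 at 1]

p(a)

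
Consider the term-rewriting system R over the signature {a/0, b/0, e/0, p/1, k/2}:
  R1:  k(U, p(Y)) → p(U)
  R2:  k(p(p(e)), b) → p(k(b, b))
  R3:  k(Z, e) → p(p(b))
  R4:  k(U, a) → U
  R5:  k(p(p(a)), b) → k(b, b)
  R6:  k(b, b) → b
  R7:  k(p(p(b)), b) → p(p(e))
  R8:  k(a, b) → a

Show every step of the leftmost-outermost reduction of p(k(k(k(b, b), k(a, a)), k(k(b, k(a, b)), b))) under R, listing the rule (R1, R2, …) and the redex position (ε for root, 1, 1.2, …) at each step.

p(b)

1. p(k(k(k(b, b), k(a, a)), k(k(b, k(a, b)), b)))  →  p(k(k(b, k(a, a)), k(k(b, k(a, b)), b)))   [R6 at 1.1.1]
2. p(k(k(b, k(a, a)), k(k(b, k(a, b)), b)))  →  p(k(k(b, a), k(k(b, k(a, b)), b)))   [R4 at 1.1.2]
3. p(k(k(b, a), k(k(b, k(a, b)), b)))  →  p(k(b, k(k(b, k(a, b)), b)))   [R4 at 1.1]
4. p(k(b, k(k(b, k(a, b)), b)))  →  p(k(b, k(k(b, a), b)))   [R8 at 1.2.1.2]
5. p(k(b, k(k(b, a), b)))  →  p(k(b, k(b, b)))   [R4 at 1.2.1]
6. p(k(b, k(b, b)))  →  p(k(b, b))   [R6 at 1.2]
7. p(k(b, b))  →  p(b)   [R6 at 1]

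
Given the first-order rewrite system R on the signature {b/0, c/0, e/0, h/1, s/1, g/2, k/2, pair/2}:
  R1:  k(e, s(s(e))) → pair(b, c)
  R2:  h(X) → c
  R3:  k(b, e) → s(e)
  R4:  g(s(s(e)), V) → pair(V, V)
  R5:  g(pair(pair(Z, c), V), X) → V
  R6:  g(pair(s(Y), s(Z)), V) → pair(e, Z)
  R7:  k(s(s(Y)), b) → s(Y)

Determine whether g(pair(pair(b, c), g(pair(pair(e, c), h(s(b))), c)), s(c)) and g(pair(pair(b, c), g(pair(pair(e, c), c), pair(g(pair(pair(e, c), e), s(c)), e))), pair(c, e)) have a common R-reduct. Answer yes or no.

Reduce t₁ = g(pair(pair(b, c), g(pair(pair(e, c), h(s(b))), c)), s(c)):
1. g(pair(pair(b, c), g(pair(pair(e, c), h(s(b))), c)), s(c))  →  g(pair(pair(e, c), h(s(b))), c)   [R5 at ε]
2. g(pair(pair(e, c), h(s(b))), c)  →  h(s(b))   [R5 at ε]
3. h(s(b))  →  c   [R2 at ε]

Reduce t₂ = g(pair(pair(b, c), g(pair(pair(e, c), c), pair(g(pair(pair(e, c), e), s(c)), e))), pair(c, e)):
1. g(pair(pair(b, c), g(pair(pair(e, c), c), pair(g(pair(pair(e, c), e), s(c)), e))), pair(c, e))  →  g(pair(pair(e, c), c), pair(g(pair(pair(e, c), e), s(c)), e))   [R5 at ε]
2. g(pair(pair(e, c), c), pair(g(pair(pair(e, c), e), s(c)), e))  →  c   [R5 at ε]

yes — NF(t₁) = c, NF(t₂) = c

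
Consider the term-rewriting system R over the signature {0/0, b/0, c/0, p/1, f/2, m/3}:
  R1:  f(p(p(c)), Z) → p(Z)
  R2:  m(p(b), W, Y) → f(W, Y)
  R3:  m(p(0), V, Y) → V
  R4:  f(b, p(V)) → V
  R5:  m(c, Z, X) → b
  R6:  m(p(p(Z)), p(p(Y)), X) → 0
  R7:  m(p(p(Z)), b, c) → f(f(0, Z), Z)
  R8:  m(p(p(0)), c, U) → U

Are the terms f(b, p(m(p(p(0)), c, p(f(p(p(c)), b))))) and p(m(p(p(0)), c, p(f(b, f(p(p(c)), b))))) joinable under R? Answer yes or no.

Reduce t₁ = f(b, p(m(p(p(0)), c, p(f(p(p(c)), b))))):
1. f(b, p(m(p(p(0)), c, p(f(p(p(c)), b)))))  →  m(p(p(0)), c, p(f(p(p(c)), b)))   [R4 at ε]
2. m(p(p(0)), c, p(f(p(p(c)), b)))  →  p(f(p(p(c)), b))   [R8 at ε]
3. p(f(p(p(c)), b))  →  p(p(b))   [R1 at 1]

Reduce t₂ = p(m(p(p(0)), c, p(f(b, f(p(p(c)), b))))):
1. p(m(p(p(0)), c, p(f(b, f(p(p(c)), b)))))  →  p(p(f(b, f(p(p(c)), b))))   [R8 at 1]
2. p(p(f(b, f(p(p(c)), b))))  →  p(p(f(b, p(b))))   [R1 at 1.1.2]
3. p(p(f(b, p(b))))  →  p(p(b))   [R4 at 1.1]

yes — NF(t₁) = p(p(b)), NF(t₂) = p(p(b))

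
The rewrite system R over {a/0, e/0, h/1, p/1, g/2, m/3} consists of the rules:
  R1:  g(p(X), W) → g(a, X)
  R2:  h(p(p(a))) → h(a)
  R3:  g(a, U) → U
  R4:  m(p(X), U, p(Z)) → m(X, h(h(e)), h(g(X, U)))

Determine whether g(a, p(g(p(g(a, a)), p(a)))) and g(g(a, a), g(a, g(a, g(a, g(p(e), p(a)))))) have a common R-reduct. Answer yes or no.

Reduce t₁ = g(a, p(g(p(g(a, a)), p(a)))):
1. g(a, p(g(p(g(a, a)), p(a))))  →  p(g(p(g(a, a)), p(a)))   [R3 at ε]
2. p(g(p(g(a, a)), p(a)))  →  p(g(a, g(a, a)))   [R1 at 1]
3. p(g(a, g(a, a)))  →  p(g(a, a))   [R3 at 1]
4. p(g(a, a))  →  p(a)   [R3 at 1]

Reduce t₂ = g(g(a, a), g(a, g(a, g(a, g(p(e), p(a)))))):
1. g(g(a, a), g(a, g(a, g(a, g(p(e), p(a))))))  →  g(a, g(a, g(a, g(a, g(p(e), p(a))))))   [R3 at 1]
2. g(a, g(a, g(a, g(a, g(p(e), p(a))))))  →  g(a, g(a, g(a, g(p(e), p(a)))))   [R3 at ε]
3. g(a, g(a, g(a, g(p(e), p(a)))))  →  g(a, g(a, g(p(e), p(a))))   [R3 at ε]
4. g(a, g(a, g(p(e), p(a))))  →  g(a, g(p(e), p(a)))   [R3 at ε]
5. g(a, g(p(e), p(a)))  →  g(p(e), p(a))   [R3 at ε]
6. g(p(e), p(a))  →  g(a, e)   [R1 at ε]
7. g(a, e)  →  e   [R3 at ε]

no — NF(t₁) = p(a), NF(t₂) = e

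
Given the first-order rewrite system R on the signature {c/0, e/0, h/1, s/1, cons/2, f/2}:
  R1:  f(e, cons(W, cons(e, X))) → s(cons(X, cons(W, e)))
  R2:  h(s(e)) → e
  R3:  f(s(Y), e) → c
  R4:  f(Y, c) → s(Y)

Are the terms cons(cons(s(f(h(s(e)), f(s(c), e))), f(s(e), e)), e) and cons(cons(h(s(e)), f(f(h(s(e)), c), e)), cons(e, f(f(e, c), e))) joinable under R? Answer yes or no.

Reduce t₁ = cons(cons(s(f(h(s(e)), f(s(c), e))), f(s(e), e)), e):
1. cons(cons(s(f(h(s(e)), f(s(c), e))), f(s(e), e)), e)  →  cons(cons(s(f(e, f(s(c), e))), f(s(e), e)), e)   [R2 at 1.1.1.1]
2. cons(cons(s(f(e, f(s(c), e))), f(s(e), e)), e)  →  cons(cons(s(f(e, c)), f(s(e), e)), e)   [R3 at 1.1.1.2]
3. cons(cons(s(f(e, c)), f(s(e), e)), e)  →  cons(cons(s(s(e)), f(s(e), e)), e)   [R4 at 1.1.1]
4. cons(cons(s(s(e)), f(s(e), e)), e)  →  cons(cons(s(s(e)), c), e)   [R3 at 1.2]

Reduce t₂ = cons(cons(h(s(e)), f(f(h(s(e)), c), e)), cons(e, f(f(e, c), e))):
1. cons(cons(h(s(e)), f(f(h(s(e)), c), e)), cons(e, f(f(e, c), e)))  →  cons(cons(e, f(f(h(s(e)), c), e)), cons(e, f(f(e, c), e)))   [R2 at 1.1]
2. cons(cons(e, f(f(h(s(e)), c), e)), cons(e, f(f(e, c), e)))  →  cons(cons(e, f(s(h(s(e))), e)), cons(e, f(f(e, c), e)))   [R4 at 1.2.1]
3. cons(cons(e, f(s(h(s(e))), e)), cons(e, f(f(e, c), e)))  →  cons(cons(e, c), cons(e, f(f(e, c), e)))   [R3 at 1.2]
4. cons(cons(e, c), cons(e, f(f(e, c), e)))  →  cons(cons(e, c), cons(e, f(s(e), e)))   [R4 at 2.2.1]
5. cons(cons(e, c), cons(e, f(s(e), e)))  →  cons(cons(e, c), cons(e, c))   [R3 at 2.2]

no — NF(t₁) = cons(cons(s(s(e)), c), e), NF(t₂) = cons(cons(e, c), cons(e, c))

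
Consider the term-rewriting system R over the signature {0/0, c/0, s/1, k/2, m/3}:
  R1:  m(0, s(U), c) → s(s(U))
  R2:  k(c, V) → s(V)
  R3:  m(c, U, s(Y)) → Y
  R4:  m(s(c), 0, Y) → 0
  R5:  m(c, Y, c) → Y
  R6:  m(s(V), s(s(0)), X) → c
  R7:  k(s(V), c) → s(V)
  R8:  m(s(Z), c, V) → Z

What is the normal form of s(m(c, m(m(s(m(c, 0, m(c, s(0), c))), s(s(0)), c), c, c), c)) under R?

1. s(m(c, m(m(s(m(c, 0, m(c, s(0), c))), s(s(0)), c), c, c), c))  →  s(m(m(s(m(c, 0, m(c, s(0), c))), s(s(0)), c), c, c))   [R5 at 1]
2. s(m(m(s(m(c, 0, m(c, s(0), c))), s(s(0)), c), c, c))  →  s(m(c, c, c))   [R6 at 1.1]
3. s(m(c, c, c))  →  s(c)   [R5 at 1]

s(c)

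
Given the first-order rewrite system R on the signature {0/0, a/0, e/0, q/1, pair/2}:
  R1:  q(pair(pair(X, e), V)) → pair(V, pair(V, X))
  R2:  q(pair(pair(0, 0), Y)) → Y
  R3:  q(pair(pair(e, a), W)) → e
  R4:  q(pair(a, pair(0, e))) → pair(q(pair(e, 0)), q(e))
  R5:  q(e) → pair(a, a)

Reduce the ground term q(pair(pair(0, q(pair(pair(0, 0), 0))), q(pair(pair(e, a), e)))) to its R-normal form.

1. q(pair(pair(0, q(pair(pair(0, 0), 0))), q(pair(pair(e, a), e))))  →  q(pair(pair(0, 0), q(pair(pair(e, a), e))))   [R2 at 1.1.2]
2. q(pair(pair(0, 0), q(pair(pair(e, a), e))))  →  q(pair(pair(e, a), e))   [R2 at ε]
3. q(pair(pair(e, a), e))  →  e   [R3 at ε]

e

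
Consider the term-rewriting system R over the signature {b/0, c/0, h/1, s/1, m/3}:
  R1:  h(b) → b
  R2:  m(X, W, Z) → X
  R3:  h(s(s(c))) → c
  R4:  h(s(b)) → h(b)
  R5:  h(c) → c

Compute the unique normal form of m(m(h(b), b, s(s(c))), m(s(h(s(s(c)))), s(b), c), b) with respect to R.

b

1. m(m(h(b), b, s(s(c))), m(s(h(s(s(c)))), s(b), c), b)  →  m(h(b), b, s(s(c)))   [R2 at ε]
2. m(h(b), b, s(s(c)))  →  h(b)   [R2 at ε]
3. h(b)  →  b   [R1 at ε]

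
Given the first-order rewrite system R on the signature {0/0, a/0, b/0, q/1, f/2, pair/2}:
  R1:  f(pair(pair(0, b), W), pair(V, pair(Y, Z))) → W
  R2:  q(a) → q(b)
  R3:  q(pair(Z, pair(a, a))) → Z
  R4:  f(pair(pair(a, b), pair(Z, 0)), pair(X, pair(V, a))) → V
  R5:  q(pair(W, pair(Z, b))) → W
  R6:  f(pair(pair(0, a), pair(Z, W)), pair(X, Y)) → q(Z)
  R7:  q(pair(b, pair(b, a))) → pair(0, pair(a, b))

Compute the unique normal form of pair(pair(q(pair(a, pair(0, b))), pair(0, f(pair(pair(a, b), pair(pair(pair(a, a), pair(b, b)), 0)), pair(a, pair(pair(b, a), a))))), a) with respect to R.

pair(pair(a, pair(0, pair(b, a))), a)

1. pair(pair(q(pair(a, pair(0, b))), pair(0, f(pair(pair(a, b), pair(pair(pair(a, a), pair(b, b)), 0)), pair(a, pair(pair(b, a), a))))), a)  →  pair(pair(a, pair(0, f(pair(pair(a, b), pair(pair(pair(a, a), pair(b, b)), 0)), pair(a, pair(pair(b, a), a))))), a)   [R5 at 1.1]
2. pair(pair(a, pair(0, f(pair(pair(a, b), pair(pair(pair(a, a), pair(b, b)), 0)), pair(a, pair(pair(b, a), a))))), a)  →  pair(pair(a, pair(0, pair(b, a))), a)   [R4 at 1.2.2]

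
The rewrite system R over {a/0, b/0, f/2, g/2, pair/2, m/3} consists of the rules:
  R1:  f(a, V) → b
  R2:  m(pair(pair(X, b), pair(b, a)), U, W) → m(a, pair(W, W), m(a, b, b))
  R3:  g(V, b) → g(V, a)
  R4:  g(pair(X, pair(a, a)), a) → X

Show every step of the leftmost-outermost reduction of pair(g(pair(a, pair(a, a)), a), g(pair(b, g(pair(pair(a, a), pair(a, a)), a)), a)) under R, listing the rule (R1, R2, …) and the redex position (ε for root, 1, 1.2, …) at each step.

pair(a, b)

1. pair(g(pair(a, pair(a, a)), a), g(pair(b, g(pair(pair(a, a), pair(a, a)), a)), a))  →  pair(a, g(pair(b, g(pair(pair(a, a), pair(a, a)), a)), a))   [R4 at 1]
2. pair(a, g(pair(b, g(pair(pair(a, a), pair(a, a)), a)), a))  →  pair(a, g(pair(b, pair(a, a)), a))   [R4 at 2.1.2]
3. pair(a, g(pair(b, pair(a, a)), a))  →  pair(a, b)   [R4 at 2]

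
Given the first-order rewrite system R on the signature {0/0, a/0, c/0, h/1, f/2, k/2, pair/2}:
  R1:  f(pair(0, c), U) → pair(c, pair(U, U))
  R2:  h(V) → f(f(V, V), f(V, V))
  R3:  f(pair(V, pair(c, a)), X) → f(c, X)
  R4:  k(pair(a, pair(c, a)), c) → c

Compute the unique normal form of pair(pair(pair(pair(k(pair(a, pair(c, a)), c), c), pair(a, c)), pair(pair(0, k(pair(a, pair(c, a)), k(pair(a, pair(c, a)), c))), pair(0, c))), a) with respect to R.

1. pair(pair(pair(pair(k(pair(a, pair(c, a)), c), c), pair(a, c)), pair(pair(0, k(pair(a, pair(c, a)), k(pair(a, pair(c, a)), c))), pair(0, c))), a)  →  pair(pair(pair(pair(c, c), pair(a, c)), pair(pair(0, k(pair(a, pair(c, a)), k(pair(a, pair(c, a)), c))), pair(0, c))), a)   [R4 at 1.1.1.1]
2. pair(pair(pair(pair(c, c), pair(a, c)), pair(pair(0, k(pair(a, pair(c, a)), k(pair(a, pair(c, a)), c))), pair(0, c))), a)  →  pair(pair(pair(pair(c, c), pair(a, c)), pair(pair(0, k(pair(a, pair(c, a)), c)), pair(0, c))), a)   [R4 at 1.2.1.2.2]
3. pair(pair(pair(pair(c, c), pair(a, c)), pair(pair(0, k(pair(a, pair(c, a)), c)), pair(0, c))), a)  →  pair(pair(pair(pair(c, c), pair(a, c)), pair(pair(0, c), pair(0, c))), a)   [R4 at 1.2.1.2]

pair(pair(pair(pair(c, c), pair(a, c)), pair(pair(0, c), pair(0, c))), a)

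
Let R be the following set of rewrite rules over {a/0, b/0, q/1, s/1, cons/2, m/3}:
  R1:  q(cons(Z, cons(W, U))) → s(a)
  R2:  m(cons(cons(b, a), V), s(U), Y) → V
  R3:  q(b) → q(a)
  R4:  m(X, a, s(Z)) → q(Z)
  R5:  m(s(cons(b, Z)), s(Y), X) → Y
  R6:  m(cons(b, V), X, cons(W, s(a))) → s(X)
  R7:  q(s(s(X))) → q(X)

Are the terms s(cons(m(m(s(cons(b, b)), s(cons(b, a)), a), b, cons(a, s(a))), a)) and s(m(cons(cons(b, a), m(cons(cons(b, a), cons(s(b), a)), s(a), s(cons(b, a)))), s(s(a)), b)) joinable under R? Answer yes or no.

yes — NF(t₁) = s(cons(s(b), a)), NF(t₂) = s(cons(s(b), a))

Reduce t₁ = s(cons(m(m(s(cons(b, b)), s(cons(b, a)), a), b, cons(a, s(a))), a)):
1. s(cons(m(m(s(cons(b, b)), s(cons(b, a)), a), b, cons(a, s(a))), a))  →  s(cons(m(cons(b, a), b, cons(a, s(a))), a))   [R5 at 1.1.1]
2. s(cons(m(cons(b, a), b, cons(a, s(a))), a))  →  s(cons(s(b), a))   [R6 at 1.1]

Reduce t₂ = s(m(cons(cons(b, a), m(cons(cons(b, a), cons(s(b), a)), s(a), s(cons(b, a)))), s(s(a)), b)):
1. s(m(cons(cons(b, a), m(cons(cons(b, a), cons(s(b), a)), s(a), s(cons(b, a)))), s(s(a)), b))  →  s(m(cons(cons(b, a), cons(s(b), a)), s(a), s(cons(b, a))))   [R2 at 1]
2. s(m(cons(cons(b, a), cons(s(b), a)), s(a), s(cons(b, a))))  →  s(cons(s(b), a))   [R2 at 1]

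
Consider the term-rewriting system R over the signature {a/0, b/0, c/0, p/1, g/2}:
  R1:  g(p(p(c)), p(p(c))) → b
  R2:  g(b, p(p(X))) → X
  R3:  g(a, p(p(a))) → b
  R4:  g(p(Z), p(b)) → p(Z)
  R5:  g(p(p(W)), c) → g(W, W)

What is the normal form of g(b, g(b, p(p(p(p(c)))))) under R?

c

1. g(b, g(b, p(p(p(p(c))))))  →  g(b, p(p(c)))   [R2 at 2]
2. g(b, p(p(c)))  →  c   [R2 at ε]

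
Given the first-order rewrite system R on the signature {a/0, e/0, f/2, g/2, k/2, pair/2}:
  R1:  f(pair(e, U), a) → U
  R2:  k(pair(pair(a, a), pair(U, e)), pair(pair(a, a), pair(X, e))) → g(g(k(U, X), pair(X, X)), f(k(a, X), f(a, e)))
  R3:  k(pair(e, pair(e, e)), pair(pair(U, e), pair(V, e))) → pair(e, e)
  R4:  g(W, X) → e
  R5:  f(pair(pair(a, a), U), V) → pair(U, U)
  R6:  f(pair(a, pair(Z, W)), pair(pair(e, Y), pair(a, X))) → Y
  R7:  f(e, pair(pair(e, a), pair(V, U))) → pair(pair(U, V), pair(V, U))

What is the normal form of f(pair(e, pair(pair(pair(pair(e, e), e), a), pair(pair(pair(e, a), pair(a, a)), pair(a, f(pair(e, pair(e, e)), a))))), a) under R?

1. f(pair(e, pair(pair(pair(pair(e, e), e), a), pair(pair(pair(e, a), pair(a, a)), pair(a, f(pair(e, pair(e, e)), a))))), a)  →  pair(pair(pair(pair(e, e), e), a), pair(pair(pair(e, a), pair(a, a)), pair(a, f(pair(e, pair(e, e)), a))))   [R1 at ε]
2. pair(pair(pair(pair(e, e), e), a), pair(pair(pair(e, a), pair(a, a)), pair(a, f(pair(e, pair(e, e)), a))))  →  pair(pair(pair(pair(e, e), e), a), pair(pair(pair(e, a), pair(a, a)), pair(a, pair(e, e))))   [R1 at 2.2.2]

pair(pair(pair(pair(e, e), e), a), pair(pair(pair(e, a), pair(a, a)), pair(a, pair(e, e))))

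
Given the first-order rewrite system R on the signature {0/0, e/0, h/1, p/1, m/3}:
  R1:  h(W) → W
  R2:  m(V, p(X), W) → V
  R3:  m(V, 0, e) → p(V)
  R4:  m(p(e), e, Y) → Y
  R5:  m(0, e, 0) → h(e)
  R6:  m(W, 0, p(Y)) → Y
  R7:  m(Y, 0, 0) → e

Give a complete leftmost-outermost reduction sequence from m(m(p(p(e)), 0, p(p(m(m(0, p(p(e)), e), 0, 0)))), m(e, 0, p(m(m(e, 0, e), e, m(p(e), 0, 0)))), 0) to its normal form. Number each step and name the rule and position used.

1. m(m(p(p(e)), 0, p(p(m(m(0, p(p(e)), e), 0, 0)))), m(e, 0, p(m(m(e, 0, e), e, m(p(e), 0, 0)))), 0)  →  m(p(m(m(0, p(p(e)), e), 0, 0)), m(e, 0, p(m(m(e, 0, e), e, m(p(e), 0, 0)))), 0)   [R6 at 1]
2. m(p(m(m(0, p(p(e)), e), 0, 0)), m(e, 0, p(m(m(e, 0, e), e, m(p(e), 0, 0)))), 0)  →  m(p(e), m(e, 0, p(m(m(e, 0, e), e, m(p(e), 0, 0)))), 0)   [R7 at 1.1]
3. m(p(e), m(e, 0, p(m(m(e, 0, e), e, m(p(e), 0, 0)))), 0)  →  m(p(e), m(m(e, 0, e), e, m(p(e), 0, 0)), 0)   [R6 at 2]
4. m(p(e), m(m(e, 0, e), e, m(p(e), 0, 0)), 0)  →  m(p(e), m(p(e), e, m(p(e), 0, 0)), 0)   [R3 at 2.1]
5. m(p(e), m(p(e), e, m(p(e), 0, 0)), 0)  →  m(p(e), m(p(e), 0, 0), 0)   [R4 at 2]
6. m(p(e), m(p(e), 0, 0), 0)  →  m(p(e), e, 0)   [R7 at 2]
7. m(p(e), e, 0)  →  0   [R4 at ε]

0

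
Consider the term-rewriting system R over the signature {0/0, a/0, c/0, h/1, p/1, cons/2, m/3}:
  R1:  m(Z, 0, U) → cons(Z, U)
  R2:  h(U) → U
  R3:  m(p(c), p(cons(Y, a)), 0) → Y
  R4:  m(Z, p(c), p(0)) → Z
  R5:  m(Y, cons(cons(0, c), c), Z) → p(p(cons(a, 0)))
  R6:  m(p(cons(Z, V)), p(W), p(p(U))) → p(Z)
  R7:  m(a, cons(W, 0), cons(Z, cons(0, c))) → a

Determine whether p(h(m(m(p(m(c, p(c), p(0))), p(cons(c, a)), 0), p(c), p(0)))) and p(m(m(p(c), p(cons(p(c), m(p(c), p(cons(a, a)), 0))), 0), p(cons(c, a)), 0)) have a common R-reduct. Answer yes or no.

Reduce t₁ = p(h(m(m(p(m(c, p(c), p(0))), p(cons(c, a)), 0), p(c), p(0)))):
1. p(h(m(m(p(m(c, p(c), p(0))), p(cons(c, a)), 0), p(c), p(0))))  →  p(m(m(p(m(c, p(c), p(0))), p(cons(c, a)), 0), p(c), p(0)))   [R2 at 1]
2. p(m(m(p(m(c, p(c), p(0))), p(cons(c, a)), 0), p(c), p(0)))  →  p(m(p(m(c, p(c), p(0))), p(cons(c, a)), 0))   [R4 at 1]
3. p(m(p(m(c, p(c), p(0))), p(cons(c, a)), 0))  →  p(m(p(c), p(cons(c, a)), 0))   [R4 at 1.1.1]
4. p(m(p(c), p(cons(c, a)), 0))  →  p(c)   [R3 at 1]

Reduce t₂ = p(m(m(p(c), p(cons(p(c), m(p(c), p(cons(a, a)), 0))), 0), p(cons(c, a)), 0)):
1. p(m(m(p(c), p(cons(p(c), m(p(c), p(cons(a, a)), 0))), 0), p(cons(c, a)), 0))  →  p(m(m(p(c), p(cons(p(c), a)), 0), p(cons(c, a)), 0))   [R3 at 1.1.2.1.2]
2. p(m(m(p(c), p(cons(p(c), a)), 0), p(cons(c, a)), 0))  →  p(m(p(c), p(cons(c, a)), 0))   [R3 at 1.1]
3. p(m(p(c), p(cons(c, a)), 0))  →  p(c)   [R3 at 1]

yes — NF(t₁) = p(c), NF(t₂) = p(c)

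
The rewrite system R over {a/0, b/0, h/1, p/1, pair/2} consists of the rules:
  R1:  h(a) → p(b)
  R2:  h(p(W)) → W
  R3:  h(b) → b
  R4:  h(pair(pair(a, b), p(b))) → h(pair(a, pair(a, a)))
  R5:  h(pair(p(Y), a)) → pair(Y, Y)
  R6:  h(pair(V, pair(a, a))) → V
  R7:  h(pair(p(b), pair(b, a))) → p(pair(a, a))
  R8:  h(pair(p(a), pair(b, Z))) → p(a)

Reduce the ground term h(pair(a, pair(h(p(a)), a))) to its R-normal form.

a

1. h(pair(a, pair(h(p(a)), a)))  →  h(pair(a, pair(a, a)))   [R2 at 1.2.1]
2. h(pair(a, pair(a, a)))  →  a   [R6 at ε]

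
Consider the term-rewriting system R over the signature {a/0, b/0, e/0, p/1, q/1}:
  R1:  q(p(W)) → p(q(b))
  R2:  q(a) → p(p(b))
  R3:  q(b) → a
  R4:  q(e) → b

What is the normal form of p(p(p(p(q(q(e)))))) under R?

1. p(p(p(p(q(q(e))))))  →  p(p(p(p(q(b)))))   [R4 at 1.1.1.1.1]
2. p(p(p(p(q(b)))))  →  p(p(p(p(a))))   [R3 at 1.1.1.1]

p(p(p(p(a))))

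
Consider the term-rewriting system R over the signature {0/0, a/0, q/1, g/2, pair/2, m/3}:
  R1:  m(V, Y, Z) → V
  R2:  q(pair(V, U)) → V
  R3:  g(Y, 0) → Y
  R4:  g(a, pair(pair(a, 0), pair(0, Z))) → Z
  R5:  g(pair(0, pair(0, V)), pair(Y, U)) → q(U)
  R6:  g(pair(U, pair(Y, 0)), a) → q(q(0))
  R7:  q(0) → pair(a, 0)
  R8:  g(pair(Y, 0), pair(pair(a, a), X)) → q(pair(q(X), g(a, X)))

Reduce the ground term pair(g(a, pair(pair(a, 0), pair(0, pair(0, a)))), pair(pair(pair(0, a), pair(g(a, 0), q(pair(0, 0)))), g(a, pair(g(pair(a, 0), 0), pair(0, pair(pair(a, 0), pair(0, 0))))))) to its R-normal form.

1. pair(g(a, pair(pair(a, 0), pair(0, pair(0, a)))), pair(pair(pair(0, a), pair(g(a, 0), q(pair(0, 0)))), g(a, pair(g(pair(a, 0), 0), pair(0, pair(pair(a, 0), pair(0, 0)))))))  →  pair(pair(0, a), pair(pair(pair(0, a), pair(g(a, 0), q(pair(0, 0)))), g(a, pair(g(pair(a, 0), 0), pair(0, pair(pair(a, 0), pair(0, 0)))))))   [R4 at 1]
2. pair(pair(0, a), pair(pair(pair(0, a), pair(g(a, 0), q(pair(0, 0)))), g(a, pair(g(pair(a, 0), 0), pair(0, pair(pair(a, 0), pair(0, 0)))))))  →  pair(pair(0, a), pair(pair(pair(0, a), pair(a, q(pair(0, 0)))), g(a, pair(g(pair(a, 0), 0), pair(0, pair(pair(a, 0), pair(0, 0)))))))   [R3 at 2.1.2.1]
3. pair(pair(0, a), pair(pair(pair(0, a), pair(a, q(pair(0, 0)))), g(a, pair(g(pair(a, 0), 0), pair(0, pair(pair(a, 0), pair(0, 0)))))))  →  pair(pair(0, a), pair(pair(pair(0, a), pair(a, 0)), g(a, pair(g(pair(a, 0), 0), pair(0, pair(pair(a, 0), pair(0, 0)))))))   [R2 at 2.1.2.2]
4. pair(pair(0, a), pair(pair(pair(0, a), pair(a, 0)), g(a, pair(g(pair(a, 0), 0), pair(0, pair(pair(a, 0), pair(0, 0)))))))  →  pair(pair(0, a), pair(pair(pair(0, a), pair(a, 0)), g(a, pair(pair(a, 0), pair(0, pair(pair(a, 0), pair(0, 0)))))))   [R3 at 2.2.2.1]
5. pair(pair(0, a), pair(pair(pair(0, a), pair(a, 0)), g(a, pair(pair(a, 0), pair(0, pair(pair(a, 0), pair(0, 0)))))))  →  pair(pair(0, a), pair(pair(pair(0, a), pair(a, 0)), pair(pair(a, 0), pair(0, 0))))   [R4 at 2.2]

pair(pair(0, a), pair(pair(pair(0, a), pair(a, 0)), pair(pair(a, 0), pair(0, 0))))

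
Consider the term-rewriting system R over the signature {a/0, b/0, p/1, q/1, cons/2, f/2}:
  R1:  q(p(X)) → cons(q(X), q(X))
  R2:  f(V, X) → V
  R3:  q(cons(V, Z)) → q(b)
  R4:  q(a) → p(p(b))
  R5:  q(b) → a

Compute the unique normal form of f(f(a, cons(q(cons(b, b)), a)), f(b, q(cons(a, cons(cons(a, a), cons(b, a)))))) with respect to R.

1. f(f(a, cons(q(cons(b, b)), a)), f(b, q(cons(a, cons(cons(a, a), cons(b, a))))))  →  f(a, cons(q(cons(b, b)), a))   [R2 at ε]
2. f(a, cons(q(cons(b, b)), a))  →  a   [R2 at ε]

a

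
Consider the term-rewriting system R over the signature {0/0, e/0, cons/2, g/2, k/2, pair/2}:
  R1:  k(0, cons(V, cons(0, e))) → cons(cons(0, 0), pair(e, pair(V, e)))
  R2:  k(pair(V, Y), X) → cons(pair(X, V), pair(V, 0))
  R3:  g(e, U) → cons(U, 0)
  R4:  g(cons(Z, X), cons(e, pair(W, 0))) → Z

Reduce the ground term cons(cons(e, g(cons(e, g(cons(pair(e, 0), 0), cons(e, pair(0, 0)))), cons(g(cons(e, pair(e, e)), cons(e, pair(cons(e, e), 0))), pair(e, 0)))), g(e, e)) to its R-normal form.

1. cons(cons(e, g(cons(e, g(cons(pair(e, 0), 0), cons(e, pair(0, 0)))), cons(g(cons(e, pair(e, e)), cons(e, pair(cons(e, e), 0))), pair(e, 0)))), g(e, e))  →  cons(cons(e, g(cons(e, pair(e, 0)), cons(g(cons(e, pair(e, e)), cons(e, pair(cons(e, e), 0))), pair(e, 0)))), g(e, e))   [R4 at 1.2.1.2]
2. cons(cons(e, g(cons(e, pair(e, 0)), cons(g(cons(e, pair(e, e)), cons(e, pair(cons(e, e), 0))), pair(e, 0)))), g(e, e))  →  cons(cons(e, g(cons(e, pair(e, 0)), cons(e, pair(e, 0)))), g(e, e))   [R4 at 1.2.2.1]
3. cons(cons(e, g(cons(e, pair(e, 0)), cons(e, pair(e, 0)))), g(e, e))  →  cons(cons(e, e), g(e, e))   [R4 at 1.2]
4. cons(cons(e, e), g(e, e))  →  cons(cons(e, e), cons(e, 0))   [R3 at 2]

cons(cons(e, e), cons(e, 0))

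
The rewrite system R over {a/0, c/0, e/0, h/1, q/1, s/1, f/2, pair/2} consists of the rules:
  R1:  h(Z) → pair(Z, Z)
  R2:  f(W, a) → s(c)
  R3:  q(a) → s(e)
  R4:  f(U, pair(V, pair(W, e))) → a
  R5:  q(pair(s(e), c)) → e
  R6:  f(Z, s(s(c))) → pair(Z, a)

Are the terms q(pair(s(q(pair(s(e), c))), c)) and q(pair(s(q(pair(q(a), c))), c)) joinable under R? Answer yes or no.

yes — NF(t₁) = e, NF(t₂) = e

Reduce t₁ = q(pair(s(q(pair(s(e), c))), c)):
1. q(pair(s(q(pair(s(e), c))), c))  →  q(pair(s(e), c))   [R5 at 1.1.1]
2. q(pair(s(e), c))  →  e   [R5 at ε]

Reduce t₂ = q(pair(s(q(pair(q(a), c))), c)):
1. q(pair(s(q(pair(q(a), c))), c))  →  q(pair(s(q(pair(s(e), c))), c))   [R3 at 1.1.1.1.1]
2. q(pair(s(q(pair(s(e), c))), c))  →  q(pair(s(e), c))   [R5 at 1.1.1]
3. q(pair(s(e), c))  →  e   [R5 at ε]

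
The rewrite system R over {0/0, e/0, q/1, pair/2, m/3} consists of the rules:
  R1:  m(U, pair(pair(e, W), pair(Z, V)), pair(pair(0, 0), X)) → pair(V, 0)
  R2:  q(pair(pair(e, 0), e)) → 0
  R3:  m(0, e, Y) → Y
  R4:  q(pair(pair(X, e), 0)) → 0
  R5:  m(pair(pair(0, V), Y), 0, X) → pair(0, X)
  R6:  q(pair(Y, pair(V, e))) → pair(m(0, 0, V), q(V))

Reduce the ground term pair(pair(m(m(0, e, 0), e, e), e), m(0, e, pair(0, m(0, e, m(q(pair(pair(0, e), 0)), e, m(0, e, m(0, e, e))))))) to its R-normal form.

pair(pair(e, e), pair(0, e))

1. pair(pair(m(m(0, e, 0), e, e), e), m(0, e, pair(0, m(0, e, m(q(pair(pair(0, e), 0)), e, m(0, e, m(0, e, e)))))))  →  pair(pair(m(0, e, e), e), m(0, e, pair(0, m(0, e, m(q(pair(pair(0, e), 0)), e, m(0, e, m(0, e, e)))))))   [R3 at 1.1.1]
2. pair(pair(m(0, e, e), e), m(0, e, pair(0, m(0, e, m(q(pair(pair(0, e), 0)), e, m(0, e, m(0, e, e)))))))  →  pair(pair(e, e), m(0, e, pair(0, m(0, e, m(q(pair(pair(0, e), 0)), e, m(0, e, m(0, e, e)))))))   [R3 at 1.1]
3. pair(pair(e, e), m(0, e, pair(0, m(0, e, m(q(pair(pair(0, e), 0)), e, m(0, e, m(0, e, e)))))))  →  pair(pair(e, e), pair(0, m(0, e, m(q(pair(pair(0, e), 0)), e, m(0, e, m(0, e, e))))))   [R3 at 2]
4. pair(pair(e, e), pair(0, m(0, e, m(q(pair(pair(0, e), 0)), e, m(0, e, m(0, e, e))))))  →  pair(pair(e, e), pair(0, m(q(pair(pair(0, e), 0)), e, m(0, e, m(0, e, e)))))   [R3 at 2.2]
5. pair(pair(e, e), pair(0, m(q(pair(pair(0, e), 0)), e, m(0, e, m(0, e, e)))))  →  pair(pair(e, e), pair(0, m(0, e, m(0, e, m(0, e, e)))))   [R4 at 2.2.1]
6. pair(pair(e, e), pair(0, m(0, e, m(0, e, m(0, e, e)))))  →  pair(pair(e, e), pair(0, m(0, e, m(0, e, e))))   [R3 at 2.2]
7. pair(pair(e, e), pair(0, m(0, e, m(0, e, e))))  →  pair(pair(e, e), pair(0, m(0, e, e)))   [R3 at 2.2]
8. pair(pair(e, e), pair(0, m(0, e, e)))  →  pair(pair(e, e), pair(0, e))   [R3 at 2.2]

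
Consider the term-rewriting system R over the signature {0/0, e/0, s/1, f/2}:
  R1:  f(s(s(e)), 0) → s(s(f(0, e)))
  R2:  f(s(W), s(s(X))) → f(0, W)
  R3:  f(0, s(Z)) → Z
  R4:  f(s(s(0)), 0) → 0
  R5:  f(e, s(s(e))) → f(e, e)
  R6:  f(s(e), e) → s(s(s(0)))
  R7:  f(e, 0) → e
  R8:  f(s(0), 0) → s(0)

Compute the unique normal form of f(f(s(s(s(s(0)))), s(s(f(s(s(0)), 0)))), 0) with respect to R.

0

1. f(f(s(s(s(s(0)))), s(s(f(s(s(0)), 0)))), 0)  →  f(f(0, s(s(s(0)))), 0)   [R2 at 1]
2. f(f(0, s(s(s(0)))), 0)  →  f(s(s(0)), 0)   [R3 at 1]
3. f(s(s(0)), 0)  →  0   [R4 at ε]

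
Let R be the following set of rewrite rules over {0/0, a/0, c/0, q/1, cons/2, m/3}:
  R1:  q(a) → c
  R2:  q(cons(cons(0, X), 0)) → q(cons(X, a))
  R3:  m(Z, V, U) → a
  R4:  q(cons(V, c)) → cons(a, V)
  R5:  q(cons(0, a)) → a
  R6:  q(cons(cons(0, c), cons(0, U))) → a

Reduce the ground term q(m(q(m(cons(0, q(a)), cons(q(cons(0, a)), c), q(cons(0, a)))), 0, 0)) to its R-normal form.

1. q(m(q(m(cons(0, q(a)), cons(q(cons(0, a)), c), q(cons(0, a)))), 0, 0))  →  q(a)   [R3 at 1]
2. q(a)  →  c   [R1 at ε]

c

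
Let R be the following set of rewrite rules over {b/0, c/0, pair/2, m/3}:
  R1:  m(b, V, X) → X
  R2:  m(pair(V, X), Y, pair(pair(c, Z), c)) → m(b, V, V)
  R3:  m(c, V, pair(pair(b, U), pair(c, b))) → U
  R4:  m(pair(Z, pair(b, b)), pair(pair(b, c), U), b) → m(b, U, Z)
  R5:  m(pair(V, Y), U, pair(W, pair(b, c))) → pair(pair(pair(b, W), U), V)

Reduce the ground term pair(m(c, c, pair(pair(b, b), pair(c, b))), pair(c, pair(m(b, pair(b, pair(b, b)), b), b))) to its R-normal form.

pair(b, pair(c, pair(b, b)))

1. pair(m(c, c, pair(pair(b, b), pair(c, b))), pair(c, pair(m(b, pair(b, pair(b, b)), b), b)))  →  pair(b, pair(c, pair(m(b, pair(b, pair(b, b)), b), b)))   [R3 at 1]
2. pair(b, pair(c, pair(m(b, pair(b, pair(b, b)), b), b)))  →  pair(b, pair(c, pair(b, b)))   [R1 at 2.2.1]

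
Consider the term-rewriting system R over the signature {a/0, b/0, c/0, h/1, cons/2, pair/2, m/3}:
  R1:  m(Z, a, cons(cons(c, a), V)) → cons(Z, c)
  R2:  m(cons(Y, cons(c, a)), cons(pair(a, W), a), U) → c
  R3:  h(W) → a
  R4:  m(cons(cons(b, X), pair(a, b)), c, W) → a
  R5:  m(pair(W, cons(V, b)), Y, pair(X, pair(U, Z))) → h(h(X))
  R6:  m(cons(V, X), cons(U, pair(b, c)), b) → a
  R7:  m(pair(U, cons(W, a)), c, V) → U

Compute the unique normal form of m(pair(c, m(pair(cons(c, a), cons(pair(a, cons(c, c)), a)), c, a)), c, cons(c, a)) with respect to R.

1. m(pair(c, m(pair(cons(c, a), cons(pair(a, cons(c, c)), a)), c, a)), c, cons(c, a))  →  m(pair(c, cons(c, a)), c, cons(c, a))   [R7 at 1.2]
2. m(pair(c, cons(c, a)), c, cons(c, a))  →  c   [R7 at ε]

c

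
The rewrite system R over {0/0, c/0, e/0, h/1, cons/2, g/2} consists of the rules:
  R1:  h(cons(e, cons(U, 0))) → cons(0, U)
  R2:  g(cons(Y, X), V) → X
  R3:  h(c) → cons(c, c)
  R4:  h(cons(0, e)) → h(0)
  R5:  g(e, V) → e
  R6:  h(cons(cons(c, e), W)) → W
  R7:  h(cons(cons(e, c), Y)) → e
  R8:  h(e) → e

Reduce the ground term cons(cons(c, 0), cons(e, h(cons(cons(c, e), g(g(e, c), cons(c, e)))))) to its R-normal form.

cons(cons(c, 0), cons(e, e))

1. cons(cons(c, 0), cons(e, h(cons(cons(c, e), g(g(e, c), cons(c, e))))))  →  cons(cons(c, 0), cons(e, g(g(e, c), cons(c, e))))   [R6 at 2.2]
2. cons(cons(c, 0), cons(e, g(g(e, c), cons(c, e))))  →  cons(cons(c, 0), cons(e, g(e, cons(c, e))))   [R5 at 2.2.1]
3. cons(cons(c, 0), cons(e, g(e, cons(c, e))))  →  cons(cons(c, 0), cons(e, e))   [R5 at 2.2]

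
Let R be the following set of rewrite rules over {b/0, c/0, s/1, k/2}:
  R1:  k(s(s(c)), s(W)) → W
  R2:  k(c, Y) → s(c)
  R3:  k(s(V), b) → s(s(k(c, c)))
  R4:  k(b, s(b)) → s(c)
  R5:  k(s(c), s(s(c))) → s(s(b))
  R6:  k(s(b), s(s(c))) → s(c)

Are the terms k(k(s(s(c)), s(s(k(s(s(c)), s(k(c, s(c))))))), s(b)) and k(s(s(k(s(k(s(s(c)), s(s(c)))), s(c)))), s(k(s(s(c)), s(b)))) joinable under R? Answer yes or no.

Reduce t₁ = k(k(s(s(c)), s(s(k(s(s(c)), s(k(c, s(c))))))), s(b)):
1. k(k(s(s(c)), s(s(k(s(s(c)), s(k(c, s(c))))))), s(b))  →  k(s(k(s(s(c)), s(k(c, s(c))))), s(b))   [R1 at 1]
2. k(s(k(s(s(c)), s(k(c, s(c))))), s(b))  →  k(s(k(c, s(c))), s(b))   [R1 at 1.1]
3. k(s(k(c, s(c))), s(b))  →  k(s(s(c)), s(b))   [R2 at 1.1]
4. k(s(s(c)), s(b))  →  b   [R1 at ε]

Reduce t₂ = k(s(s(k(s(k(s(s(c)), s(s(c)))), s(c)))), s(k(s(s(c)), s(b)))):
1. k(s(s(k(s(k(s(s(c)), s(s(c)))), s(c)))), s(k(s(s(c)), s(b))))  →  k(s(s(k(s(s(c)), s(c)))), s(k(s(s(c)), s(b))))   [R1 at 1.1.1.1.1]
2. k(s(s(k(s(s(c)), s(c)))), s(k(s(s(c)), s(b))))  →  k(s(s(c)), s(k(s(s(c)), s(b))))   [R1 at 1.1.1]
3. k(s(s(c)), s(k(s(s(c)), s(b))))  →  k(s(s(c)), s(b))   [R1 at ε]
4. k(s(s(c)), s(b))  →  b   [R1 at ε]

yes — NF(t₁) = b, NF(t₂) = b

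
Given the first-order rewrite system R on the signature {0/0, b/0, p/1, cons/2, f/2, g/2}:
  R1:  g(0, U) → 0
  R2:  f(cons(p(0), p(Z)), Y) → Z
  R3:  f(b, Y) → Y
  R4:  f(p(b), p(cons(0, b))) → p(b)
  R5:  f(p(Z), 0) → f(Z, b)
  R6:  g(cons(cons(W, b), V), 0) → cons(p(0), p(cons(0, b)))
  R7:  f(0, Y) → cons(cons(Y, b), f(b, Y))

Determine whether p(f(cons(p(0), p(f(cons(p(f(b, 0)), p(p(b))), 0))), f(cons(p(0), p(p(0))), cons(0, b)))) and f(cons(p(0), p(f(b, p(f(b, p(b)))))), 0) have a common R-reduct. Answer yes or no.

Reduce t₁ = p(f(cons(p(0), p(f(cons(p(f(b, 0)), p(p(b))), 0))), f(cons(p(0), p(p(0))), cons(0, b)))):
1. p(f(cons(p(0), p(f(cons(p(f(b, 0)), p(p(b))), 0))), f(cons(p(0), p(p(0))), cons(0, b))))  →  p(f(cons(p(f(b, 0)), p(p(b))), 0))   [R2 at 1]
2. p(f(cons(p(f(b, 0)), p(p(b))), 0))  →  p(f(cons(p(0), p(p(b))), 0))   [R3 at 1.1.1.1]
3. p(f(cons(p(0), p(p(b))), 0))  →  p(p(b))   [R2 at 1]

Reduce t₂ = f(cons(p(0), p(f(b, p(f(b, p(b)))))), 0):
1. f(cons(p(0), p(f(b, p(f(b, p(b)))))), 0)  →  f(b, p(f(b, p(b))))   [R2 at ε]
2. f(b, p(f(b, p(b))))  →  p(f(b, p(b)))   [R3 at ε]
3. p(f(b, p(b)))  →  p(p(b))   [R3 at 1]

yes — NF(t₁) = p(p(b)), NF(t₂) = p(p(b))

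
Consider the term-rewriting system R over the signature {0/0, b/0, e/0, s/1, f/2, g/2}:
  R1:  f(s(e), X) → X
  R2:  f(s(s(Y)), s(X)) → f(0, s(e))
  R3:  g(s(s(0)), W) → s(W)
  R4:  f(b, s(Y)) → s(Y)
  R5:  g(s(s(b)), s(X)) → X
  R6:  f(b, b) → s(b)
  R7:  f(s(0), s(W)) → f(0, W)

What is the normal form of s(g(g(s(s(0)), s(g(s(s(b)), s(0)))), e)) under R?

1. s(g(g(s(s(0)), s(g(s(s(b)), s(0)))), e))  →  s(g(s(s(g(s(s(b)), s(0)))), e))   [R3 at 1.1]
2. s(g(s(s(g(s(s(b)), s(0)))), e))  →  s(g(s(s(0)), e))   [R5 at 1.1.1.1]
3. s(g(s(s(0)), e))  →  s(s(e))   [R3 at 1]

s(s(e))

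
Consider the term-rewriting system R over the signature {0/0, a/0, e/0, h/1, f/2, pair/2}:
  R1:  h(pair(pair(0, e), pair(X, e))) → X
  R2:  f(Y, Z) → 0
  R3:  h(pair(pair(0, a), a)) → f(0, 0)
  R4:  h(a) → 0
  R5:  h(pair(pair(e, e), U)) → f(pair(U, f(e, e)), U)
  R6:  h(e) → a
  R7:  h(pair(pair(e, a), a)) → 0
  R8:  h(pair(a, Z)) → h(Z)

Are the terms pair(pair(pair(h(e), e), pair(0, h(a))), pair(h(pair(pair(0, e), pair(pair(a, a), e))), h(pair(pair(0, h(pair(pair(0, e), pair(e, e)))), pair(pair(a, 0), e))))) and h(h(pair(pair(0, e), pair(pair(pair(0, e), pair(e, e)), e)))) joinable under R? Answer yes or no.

Reduce t₁ = pair(pair(pair(h(e), e), pair(0, h(a))), pair(h(pair(pair(0, e), pair(pair(a, a), e))), h(pair(pair(0, h(pair(pair(0, e), pair(e, e)))), pair(pair(a, 0), e))))):
1. pair(pair(pair(h(e), e), pair(0, h(a))), pair(h(pair(pair(0, e), pair(pair(a, a), e))), h(pair(pair(0, h(pair(pair(0, e), pair(e, e)))), pair(pair(a, 0), e)))))  →  pair(pair(pair(a, e), pair(0, h(a))), pair(h(pair(pair(0, e), pair(pair(a, a), e))), h(pair(pair(0, h(pair(pair(0, e), pair(e, e)))), pair(pair(a, 0), e)))))   [R6 at 1.1.1]
2. pair(pair(pair(a, e), pair(0, h(a))), pair(h(pair(pair(0, e), pair(pair(a, a), e))), h(pair(pair(0, h(pair(pair(0, e), pair(e, e)))), pair(pair(a, 0), e)))))  →  pair(pair(pair(a, e), pair(0, 0)), pair(h(pair(pair(0, e), pair(pair(a, a), e))), h(pair(pair(0, h(pair(pair(0, e), pair(e, e)))), pair(pair(a, 0), e)))))   [R4 at 1.2.2]
3. pair(pair(pair(a, e), pair(0, 0)), pair(h(pair(pair(0, e), pair(pair(a, a), e))), h(pair(pair(0, h(pair(pair(0, e), pair(e, e)))), pair(pair(a, 0), e)))))  →  pair(pair(pair(a, e), pair(0, 0)), pair(pair(a, a), h(pair(pair(0, h(pair(pair(0, e), pair(e, e)))), pair(pair(a, 0), e)))))   [R1 at 2.1]
4. pair(pair(pair(a, e), pair(0, 0)), pair(pair(a, a), h(pair(pair(0, h(pair(pair(0, e), pair(e, e)))), pair(pair(a, 0), e)))))  →  pair(pair(pair(a, e), pair(0, 0)), pair(pair(a, a), h(pair(pair(0, e), pair(pair(a, 0), e)))))   [R1 at 2.2.1.1.2]
5. pair(pair(pair(a, e), pair(0, 0)), pair(pair(a, a), h(pair(pair(0, e), pair(pair(a, 0), e)))))  →  pair(pair(pair(a, e), pair(0, 0)), pair(pair(a, a), pair(a, 0)))   [R1 at 2.2]

Reduce t₂ = h(h(pair(pair(0, e), pair(pair(pair(0, e), pair(e, e)), e)))):
1. h(h(pair(pair(0, e), pair(pair(pair(0, e), pair(e, e)), e))))  →  h(pair(pair(0, e), pair(e, e)))   [R1 at 1]
2. h(pair(pair(0, e), pair(e, e)))  →  e   [R1 at ε]

no — NF(t₁) = pair(pair(pair(a, e), pair(0, 0)), pair(pair(a, a), pair(a, 0))), NF(t₂) = e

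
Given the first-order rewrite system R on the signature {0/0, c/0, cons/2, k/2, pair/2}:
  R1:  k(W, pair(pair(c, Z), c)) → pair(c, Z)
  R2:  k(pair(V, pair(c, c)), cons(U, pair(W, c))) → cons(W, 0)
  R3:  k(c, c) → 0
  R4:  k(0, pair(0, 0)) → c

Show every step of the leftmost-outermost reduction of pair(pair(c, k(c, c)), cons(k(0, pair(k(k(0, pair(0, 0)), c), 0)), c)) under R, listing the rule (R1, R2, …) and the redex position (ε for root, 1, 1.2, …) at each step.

pair(pair(c, 0), cons(c, c))

1. pair(pair(c, k(c, c)), cons(k(0, pair(k(k(0, pair(0, 0)), c), 0)), c))  →  pair(pair(c, 0), cons(k(0, pair(k(k(0, pair(0, 0)), c), 0)), c))   [R3 at 1.2]
2. pair(pair(c, 0), cons(k(0, pair(k(k(0, pair(0, 0)), c), 0)), c))  →  pair(pair(c, 0), cons(k(0, pair(k(c, c), 0)), c))   [R4 at 2.1.2.1.1]
3. pair(pair(c, 0), cons(k(0, pair(k(c, c), 0)), c))  →  pair(pair(c, 0), cons(k(0, pair(0, 0)), c))   [R3 at 2.1.2.1]
4. pair(pair(c, 0), cons(k(0, pair(0, 0)), c))  →  pair(pair(c, 0), cons(c, c))   [R4 at 2.1]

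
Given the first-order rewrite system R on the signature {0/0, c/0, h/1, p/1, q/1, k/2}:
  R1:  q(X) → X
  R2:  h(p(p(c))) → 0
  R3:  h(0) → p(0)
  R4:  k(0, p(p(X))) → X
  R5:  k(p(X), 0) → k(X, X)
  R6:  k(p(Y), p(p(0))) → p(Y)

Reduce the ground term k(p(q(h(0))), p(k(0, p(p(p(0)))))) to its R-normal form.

p(p(0))

1. k(p(q(h(0))), p(k(0, p(p(p(0))))))  →  k(p(h(0)), p(k(0, p(p(p(0))))))   [R1 at 1.1]
2. k(p(h(0)), p(k(0, p(p(p(0))))))  →  k(p(p(0)), p(k(0, p(p(p(0))))))   [R3 at 1.1]
3. k(p(p(0)), p(k(0, p(p(p(0))))))  →  k(p(p(0)), p(p(0)))   [R4 at 2.1]
4. k(p(p(0)), p(p(0)))  →  p(p(0))   [R6 at ε]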